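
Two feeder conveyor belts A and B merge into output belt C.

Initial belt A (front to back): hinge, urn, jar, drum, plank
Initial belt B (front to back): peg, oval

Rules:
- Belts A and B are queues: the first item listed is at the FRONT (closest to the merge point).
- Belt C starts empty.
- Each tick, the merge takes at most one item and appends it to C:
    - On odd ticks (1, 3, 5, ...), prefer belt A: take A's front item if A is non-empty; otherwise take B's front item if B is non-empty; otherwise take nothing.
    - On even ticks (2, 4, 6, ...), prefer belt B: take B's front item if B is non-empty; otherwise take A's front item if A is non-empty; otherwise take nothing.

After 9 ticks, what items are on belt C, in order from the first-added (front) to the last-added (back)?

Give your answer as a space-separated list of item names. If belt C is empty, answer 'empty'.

Tick 1: prefer A, take hinge from A; A=[urn,jar,drum,plank] B=[peg,oval] C=[hinge]
Tick 2: prefer B, take peg from B; A=[urn,jar,drum,plank] B=[oval] C=[hinge,peg]
Tick 3: prefer A, take urn from A; A=[jar,drum,plank] B=[oval] C=[hinge,peg,urn]
Tick 4: prefer B, take oval from B; A=[jar,drum,plank] B=[-] C=[hinge,peg,urn,oval]
Tick 5: prefer A, take jar from A; A=[drum,plank] B=[-] C=[hinge,peg,urn,oval,jar]
Tick 6: prefer B, take drum from A; A=[plank] B=[-] C=[hinge,peg,urn,oval,jar,drum]
Tick 7: prefer A, take plank from A; A=[-] B=[-] C=[hinge,peg,urn,oval,jar,drum,plank]
Tick 8: prefer B, both empty, nothing taken; A=[-] B=[-] C=[hinge,peg,urn,oval,jar,drum,plank]
Tick 9: prefer A, both empty, nothing taken; A=[-] B=[-] C=[hinge,peg,urn,oval,jar,drum,plank]

Answer: hinge peg urn oval jar drum plank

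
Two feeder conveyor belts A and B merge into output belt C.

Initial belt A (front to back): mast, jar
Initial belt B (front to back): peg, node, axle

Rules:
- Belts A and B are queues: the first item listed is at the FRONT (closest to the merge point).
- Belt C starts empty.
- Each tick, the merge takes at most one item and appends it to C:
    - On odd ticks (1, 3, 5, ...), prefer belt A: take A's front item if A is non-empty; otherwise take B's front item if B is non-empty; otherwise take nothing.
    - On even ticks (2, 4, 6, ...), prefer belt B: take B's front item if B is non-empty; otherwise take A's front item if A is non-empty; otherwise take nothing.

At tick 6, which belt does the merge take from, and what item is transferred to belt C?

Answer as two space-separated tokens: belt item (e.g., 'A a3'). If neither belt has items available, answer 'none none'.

Answer: none none

Derivation:
Tick 1: prefer A, take mast from A; A=[jar] B=[peg,node,axle] C=[mast]
Tick 2: prefer B, take peg from B; A=[jar] B=[node,axle] C=[mast,peg]
Tick 3: prefer A, take jar from A; A=[-] B=[node,axle] C=[mast,peg,jar]
Tick 4: prefer B, take node from B; A=[-] B=[axle] C=[mast,peg,jar,node]
Tick 5: prefer A, take axle from B; A=[-] B=[-] C=[mast,peg,jar,node,axle]
Tick 6: prefer B, both empty, nothing taken; A=[-] B=[-] C=[mast,peg,jar,node,axle]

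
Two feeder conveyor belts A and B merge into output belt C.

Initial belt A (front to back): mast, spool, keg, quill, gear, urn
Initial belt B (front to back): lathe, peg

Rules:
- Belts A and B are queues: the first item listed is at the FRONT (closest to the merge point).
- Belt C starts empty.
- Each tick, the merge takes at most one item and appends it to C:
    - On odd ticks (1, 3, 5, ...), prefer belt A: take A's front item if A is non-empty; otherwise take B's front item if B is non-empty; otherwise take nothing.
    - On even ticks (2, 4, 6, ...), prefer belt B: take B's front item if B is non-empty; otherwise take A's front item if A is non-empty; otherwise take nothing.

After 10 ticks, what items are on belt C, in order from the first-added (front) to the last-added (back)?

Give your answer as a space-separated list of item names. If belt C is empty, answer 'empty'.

Answer: mast lathe spool peg keg quill gear urn

Derivation:
Tick 1: prefer A, take mast from A; A=[spool,keg,quill,gear,urn] B=[lathe,peg] C=[mast]
Tick 2: prefer B, take lathe from B; A=[spool,keg,quill,gear,urn] B=[peg] C=[mast,lathe]
Tick 3: prefer A, take spool from A; A=[keg,quill,gear,urn] B=[peg] C=[mast,lathe,spool]
Tick 4: prefer B, take peg from B; A=[keg,quill,gear,urn] B=[-] C=[mast,lathe,spool,peg]
Tick 5: prefer A, take keg from A; A=[quill,gear,urn] B=[-] C=[mast,lathe,spool,peg,keg]
Tick 6: prefer B, take quill from A; A=[gear,urn] B=[-] C=[mast,lathe,spool,peg,keg,quill]
Tick 7: prefer A, take gear from A; A=[urn] B=[-] C=[mast,lathe,spool,peg,keg,quill,gear]
Tick 8: prefer B, take urn from A; A=[-] B=[-] C=[mast,lathe,spool,peg,keg,quill,gear,urn]
Tick 9: prefer A, both empty, nothing taken; A=[-] B=[-] C=[mast,lathe,spool,peg,keg,quill,gear,urn]
Tick 10: prefer B, both empty, nothing taken; A=[-] B=[-] C=[mast,lathe,spool,peg,keg,quill,gear,urn]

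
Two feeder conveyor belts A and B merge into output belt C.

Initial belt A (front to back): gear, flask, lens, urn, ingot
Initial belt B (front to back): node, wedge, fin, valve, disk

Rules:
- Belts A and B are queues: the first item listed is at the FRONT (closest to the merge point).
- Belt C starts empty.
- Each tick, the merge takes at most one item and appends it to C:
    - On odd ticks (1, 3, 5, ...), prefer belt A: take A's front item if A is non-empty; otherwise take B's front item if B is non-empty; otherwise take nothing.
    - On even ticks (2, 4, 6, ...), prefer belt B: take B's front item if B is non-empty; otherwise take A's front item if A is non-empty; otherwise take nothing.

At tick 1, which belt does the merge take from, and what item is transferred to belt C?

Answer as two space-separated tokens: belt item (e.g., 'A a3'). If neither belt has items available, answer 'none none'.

Answer: A gear

Derivation:
Tick 1: prefer A, take gear from A; A=[flask,lens,urn,ingot] B=[node,wedge,fin,valve,disk] C=[gear]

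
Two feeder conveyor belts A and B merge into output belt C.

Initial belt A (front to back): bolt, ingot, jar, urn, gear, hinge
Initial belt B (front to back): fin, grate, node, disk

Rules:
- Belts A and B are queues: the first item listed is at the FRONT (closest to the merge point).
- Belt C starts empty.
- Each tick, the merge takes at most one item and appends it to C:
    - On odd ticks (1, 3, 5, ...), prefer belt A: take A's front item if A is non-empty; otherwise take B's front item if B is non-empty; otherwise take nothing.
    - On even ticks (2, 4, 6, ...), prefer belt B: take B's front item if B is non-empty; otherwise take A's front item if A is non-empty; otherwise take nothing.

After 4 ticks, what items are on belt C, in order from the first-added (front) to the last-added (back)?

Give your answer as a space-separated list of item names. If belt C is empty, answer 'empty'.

Answer: bolt fin ingot grate

Derivation:
Tick 1: prefer A, take bolt from A; A=[ingot,jar,urn,gear,hinge] B=[fin,grate,node,disk] C=[bolt]
Tick 2: prefer B, take fin from B; A=[ingot,jar,urn,gear,hinge] B=[grate,node,disk] C=[bolt,fin]
Tick 3: prefer A, take ingot from A; A=[jar,urn,gear,hinge] B=[grate,node,disk] C=[bolt,fin,ingot]
Tick 4: prefer B, take grate from B; A=[jar,urn,gear,hinge] B=[node,disk] C=[bolt,fin,ingot,grate]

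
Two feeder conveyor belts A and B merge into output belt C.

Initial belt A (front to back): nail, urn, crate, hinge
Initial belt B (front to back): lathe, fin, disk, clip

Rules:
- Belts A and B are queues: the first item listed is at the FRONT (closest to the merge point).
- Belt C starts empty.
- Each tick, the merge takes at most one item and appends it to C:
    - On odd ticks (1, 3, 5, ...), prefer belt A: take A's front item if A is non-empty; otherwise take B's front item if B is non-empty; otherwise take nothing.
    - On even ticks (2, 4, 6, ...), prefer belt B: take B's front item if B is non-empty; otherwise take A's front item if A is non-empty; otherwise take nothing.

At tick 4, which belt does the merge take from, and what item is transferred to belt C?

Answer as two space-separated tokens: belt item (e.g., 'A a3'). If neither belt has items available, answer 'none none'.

Tick 1: prefer A, take nail from A; A=[urn,crate,hinge] B=[lathe,fin,disk,clip] C=[nail]
Tick 2: prefer B, take lathe from B; A=[urn,crate,hinge] B=[fin,disk,clip] C=[nail,lathe]
Tick 3: prefer A, take urn from A; A=[crate,hinge] B=[fin,disk,clip] C=[nail,lathe,urn]
Tick 4: prefer B, take fin from B; A=[crate,hinge] B=[disk,clip] C=[nail,lathe,urn,fin]

Answer: B fin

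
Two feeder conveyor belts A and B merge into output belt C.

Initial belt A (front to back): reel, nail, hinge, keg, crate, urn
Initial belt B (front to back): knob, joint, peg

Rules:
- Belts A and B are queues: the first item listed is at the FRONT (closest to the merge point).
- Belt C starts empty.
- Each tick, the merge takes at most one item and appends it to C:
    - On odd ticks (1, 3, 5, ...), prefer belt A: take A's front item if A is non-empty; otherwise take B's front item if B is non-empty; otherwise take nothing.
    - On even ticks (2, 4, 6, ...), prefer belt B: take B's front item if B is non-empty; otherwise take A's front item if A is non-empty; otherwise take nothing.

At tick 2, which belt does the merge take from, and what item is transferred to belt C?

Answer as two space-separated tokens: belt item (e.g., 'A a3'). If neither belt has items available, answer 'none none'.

Tick 1: prefer A, take reel from A; A=[nail,hinge,keg,crate,urn] B=[knob,joint,peg] C=[reel]
Tick 2: prefer B, take knob from B; A=[nail,hinge,keg,crate,urn] B=[joint,peg] C=[reel,knob]

Answer: B knob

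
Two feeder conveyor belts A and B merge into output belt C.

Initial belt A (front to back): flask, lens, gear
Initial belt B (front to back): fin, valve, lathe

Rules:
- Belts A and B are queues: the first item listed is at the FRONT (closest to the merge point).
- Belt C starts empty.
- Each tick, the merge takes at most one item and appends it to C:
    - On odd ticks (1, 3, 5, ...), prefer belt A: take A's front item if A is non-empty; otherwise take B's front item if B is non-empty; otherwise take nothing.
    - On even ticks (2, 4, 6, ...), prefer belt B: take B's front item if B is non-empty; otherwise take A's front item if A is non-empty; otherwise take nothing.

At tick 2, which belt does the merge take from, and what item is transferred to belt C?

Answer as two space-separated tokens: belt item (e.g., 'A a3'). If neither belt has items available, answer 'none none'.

Answer: B fin

Derivation:
Tick 1: prefer A, take flask from A; A=[lens,gear] B=[fin,valve,lathe] C=[flask]
Tick 2: prefer B, take fin from B; A=[lens,gear] B=[valve,lathe] C=[flask,fin]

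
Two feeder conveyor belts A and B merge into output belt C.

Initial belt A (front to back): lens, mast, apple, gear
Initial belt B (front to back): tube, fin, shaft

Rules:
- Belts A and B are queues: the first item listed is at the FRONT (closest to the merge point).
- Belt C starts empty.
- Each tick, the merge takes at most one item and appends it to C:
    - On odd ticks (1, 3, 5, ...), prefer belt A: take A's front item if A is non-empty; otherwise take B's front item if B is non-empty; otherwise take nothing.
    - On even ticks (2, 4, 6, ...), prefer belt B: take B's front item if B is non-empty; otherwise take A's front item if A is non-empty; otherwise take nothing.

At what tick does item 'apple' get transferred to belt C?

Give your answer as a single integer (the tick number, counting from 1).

Tick 1: prefer A, take lens from A; A=[mast,apple,gear] B=[tube,fin,shaft] C=[lens]
Tick 2: prefer B, take tube from B; A=[mast,apple,gear] B=[fin,shaft] C=[lens,tube]
Tick 3: prefer A, take mast from A; A=[apple,gear] B=[fin,shaft] C=[lens,tube,mast]
Tick 4: prefer B, take fin from B; A=[apple,gear] B=[shaft] C=[lens,tube,mast,fin]
Tick 5: prefer A, take apple from A; A=[gear] B=[shaft] C=[lens,tube,mast,fin,apple]

Answer: 5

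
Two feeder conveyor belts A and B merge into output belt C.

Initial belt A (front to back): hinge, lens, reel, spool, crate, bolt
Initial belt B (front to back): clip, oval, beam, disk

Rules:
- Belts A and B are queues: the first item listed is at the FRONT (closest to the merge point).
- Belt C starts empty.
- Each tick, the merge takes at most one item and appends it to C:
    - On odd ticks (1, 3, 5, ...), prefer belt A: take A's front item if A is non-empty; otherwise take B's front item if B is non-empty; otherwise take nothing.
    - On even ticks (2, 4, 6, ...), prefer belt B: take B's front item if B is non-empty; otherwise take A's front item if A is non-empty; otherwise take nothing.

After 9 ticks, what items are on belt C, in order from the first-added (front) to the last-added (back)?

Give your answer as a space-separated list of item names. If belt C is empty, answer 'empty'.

Answer: hinge clip lens oval reel beam spool disk crate

Derivation:
Tick 1: prefer A, take hinge from A; A=[lens,reel,spool,crate,bolt] B=[clip,oval,beam,disk] C=[hinge]
Tick 2: prefer B, take clip from B; A=[lens,reel,spool,crate,bolt] B=[oval,beam,disk] C=[hinge,clip]
Tick 3: prefer A, take lens from A; A=[reel,spool,crate,bolt] B=[oval,beam,disk] C=[hinge,clip,lens]
Tick 4: prefer B, take oval from B; A=[reel,spool,crate,bolt] B=[beam,disk] C=[hinge,clip,lens,oval]
Tick 5: prefer A, take reel from A; A=[spool,crate,bolt] B=[beam,disk] C=[hinge,clip,lens,oval,reel]
Tick 6: prefer B, take beam from B; A=[spool,crate,bolt] B=[disk] C=[hinge,clip,lens,oval,reel,beam]
Tick 7: prefer A, take spool from A; A=[crate,bolt] B=[disk] C=[hinge,clip,lens,oval,reel,beam,spool]
Tick 8: prefer B, take disk from B; A=[crate,bolt] B=[-] C=[hinge,clip,lens,oval,reel,beam,spool,disk]
Tick 9: prefer A, take crate from A; A=[bolt] B=[-] C=[hinge,clip,lens,oval,reel,beam,spool,disk,crate]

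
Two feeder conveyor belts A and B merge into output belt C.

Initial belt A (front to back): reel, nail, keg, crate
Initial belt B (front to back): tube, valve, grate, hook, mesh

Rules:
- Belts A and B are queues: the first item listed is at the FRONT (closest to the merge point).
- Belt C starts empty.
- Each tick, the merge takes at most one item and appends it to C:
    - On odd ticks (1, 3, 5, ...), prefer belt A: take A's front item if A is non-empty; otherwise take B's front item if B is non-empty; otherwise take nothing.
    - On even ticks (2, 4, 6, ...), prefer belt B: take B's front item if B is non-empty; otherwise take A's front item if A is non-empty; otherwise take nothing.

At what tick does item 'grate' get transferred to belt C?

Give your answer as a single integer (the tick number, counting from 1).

Tick 1: prefer A, take reel from A; A=[nail,keg,crate] B=[tube,valve,grate,hook,mesh] C=[reel]
Tick 2: prefer B, take tube from B; A=[nail,keg,crate] B=[valve,grate,hook,mesh] C=[reel,tube]
Tick 3: prefer A, take nail from A; A=[keg,crate] B=[valve,grate,hook,mesh] C=[reel,tube,nail]
Tick 4: prefer B, take valve from B; A=[keg,crate] B=[grate,hook,mesh] C=[reel,tube,nail,valve]
Tick 5: prefer A, take keg from A; A=[crate] B=[grate,hook,mesh] C=[reel,tube,nail,valve,keg]
Tick 6: prefer B, take grate from B; A=[crate] B=[hook,mesh] C=[reel,tube,nail,valve,keg,grate]

Answer: 6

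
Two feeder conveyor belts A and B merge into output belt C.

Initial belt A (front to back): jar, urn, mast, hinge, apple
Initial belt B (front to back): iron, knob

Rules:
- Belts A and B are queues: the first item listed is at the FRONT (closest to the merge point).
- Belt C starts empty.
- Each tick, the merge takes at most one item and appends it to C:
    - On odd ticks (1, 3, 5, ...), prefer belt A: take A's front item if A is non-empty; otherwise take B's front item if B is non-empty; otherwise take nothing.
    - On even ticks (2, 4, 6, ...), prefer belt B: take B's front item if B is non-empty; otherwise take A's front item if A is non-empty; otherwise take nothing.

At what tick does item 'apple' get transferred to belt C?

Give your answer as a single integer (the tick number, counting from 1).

Tick 1: prefer A, take jar from A; A=[urn,mast,hinge,apple] B=[iron,knob] C=[jar]
Tick 2: prefer B, take iron from B; A=[urn,mast,hinge,apple] B=[knob] C=[jar,iron]
Tick 3: prefer A, take urn from A; A=[mast,hinge,apple] B=[knob] C=[jar,iron,urn]
Tick 4: prefer B, take knob from B; A=[mast,hinge,apple] B=[-] C=[jar,iron,urn,knob]
Tick 5: prefer A, take mast from A; A=[hinge,apple] B=[-] C=[jar,iron,urn,knob,mast]
Tick 6: prefer B, take hinge from A; A=[apple] B=[-] C=[jar,iron,urn,knob,mast,hinge]
Tick 7: prefer A, take apple from A; A=[-] B=[-] C=[jar,iron,urn,knob,mast,hinge,apple]

Answer: 7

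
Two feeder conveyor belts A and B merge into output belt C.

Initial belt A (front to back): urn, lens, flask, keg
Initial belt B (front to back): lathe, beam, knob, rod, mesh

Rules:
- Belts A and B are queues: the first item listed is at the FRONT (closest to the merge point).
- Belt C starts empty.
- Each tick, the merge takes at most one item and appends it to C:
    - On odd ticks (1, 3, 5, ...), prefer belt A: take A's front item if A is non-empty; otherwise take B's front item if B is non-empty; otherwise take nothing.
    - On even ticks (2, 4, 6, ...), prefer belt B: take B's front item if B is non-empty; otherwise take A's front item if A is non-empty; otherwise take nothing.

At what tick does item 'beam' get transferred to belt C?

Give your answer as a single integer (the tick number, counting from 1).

Tick 1: prefer A, take urn from A; A=[lens,flask,keg] B=[lathe,beam,knob,rod,mesh] C=[urn]
Tick 2: prefer B, take lathe from B; A=[lens,flask,keg] B=[beam,knob,rod,mesh] C=[urn,lathe]
Tick 3: prefer A, take lens from A; A=[flask,keg] B=[beam,knob,rod,mesh] C=[urn,lathe,lens]
Tick 4: prefer B, take beam from B; A=[flask,keg] B=[knob,rod,mesh] C=[urn,lathe,lens,beam]

Answer: 4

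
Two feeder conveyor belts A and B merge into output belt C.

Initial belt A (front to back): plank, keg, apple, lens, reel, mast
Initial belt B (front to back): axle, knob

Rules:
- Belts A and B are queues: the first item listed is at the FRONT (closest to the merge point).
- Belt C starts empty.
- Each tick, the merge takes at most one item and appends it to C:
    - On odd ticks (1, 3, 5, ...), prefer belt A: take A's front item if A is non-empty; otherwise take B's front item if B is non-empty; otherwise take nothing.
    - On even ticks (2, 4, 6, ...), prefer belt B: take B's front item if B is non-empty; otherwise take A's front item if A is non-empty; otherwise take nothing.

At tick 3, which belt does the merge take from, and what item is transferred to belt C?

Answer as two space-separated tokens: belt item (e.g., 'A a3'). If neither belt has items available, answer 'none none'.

Answer: A keg

Derivation:
Tick 1: prefer A, take plank from A; A=[keg,apple,lens,reel,mast] B=[axle,knob] C=[plank]
Tick 2: prefer B, take axle from B; A=[keg,apple,lens,reel,mast] B=[knob] C=[plank,axle]
Tick 3: prefer A, take keg from A; A=[apple,lens,reel,mast] B=[knob] C=[plank,axle,keg]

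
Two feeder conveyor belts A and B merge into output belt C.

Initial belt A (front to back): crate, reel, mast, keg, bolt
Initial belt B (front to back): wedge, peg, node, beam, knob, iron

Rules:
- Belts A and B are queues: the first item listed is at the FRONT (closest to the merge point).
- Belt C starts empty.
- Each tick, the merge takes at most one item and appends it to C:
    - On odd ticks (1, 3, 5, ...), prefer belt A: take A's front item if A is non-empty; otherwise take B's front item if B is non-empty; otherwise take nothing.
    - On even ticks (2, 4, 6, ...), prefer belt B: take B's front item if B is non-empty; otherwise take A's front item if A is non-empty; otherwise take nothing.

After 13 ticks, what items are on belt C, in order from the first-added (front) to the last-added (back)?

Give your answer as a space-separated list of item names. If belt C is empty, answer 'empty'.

Tick 1: prefer A, take crate from A; A=[reel,mast,keg,bolt] B=[wedge,peg,node,beam,knob,iron] C=[crate]
Tick 2: prefer B, take wedge from B; A=[reel,mast,keg,bolt] B=[peg,node,beam,knob,iron] C=[crate,wedge]
Tick 3: prefer A, take reel from A; A=[mast,keg,bolt] B=[peg,node,beam,knob,iron] C=[crate,wedge,reel]
Tick 4: prefer B, take peg from B; A=[mast,keg,bolt] B=[node,beam,knob,iron] C=[crate,wedge,reel,peg]
Tick 5: prefer A, take mast from A; A=[keg,bolt] B=[node,beam,knob,iron] C=[crate,wedge,reel,peg,mast]
Tick 6: prefer B, take node from B; A=[keg,bolt] B=[beam,knob,iron] C=[crate,wedge,reel,peg,mast,node]
Tick 7: prefer A, take keg from A; A=[bolt] B=[beam,knob,iron] C=[crate,wedge,reel,peg,mast,node,keg]
Tick 8: prefer B, take beam from B; A=[bolt] B=[knob,iron] C=[crate,wedge,reel,peg,mast,node,keg,beam]
Tick 9: prefer A, take bolt from A; A=[-] B=[knob,iron] C=[crate,wedge,reel,peg,mast,node,keg,beam,bolt]
Tick 10: prefer B, take knob from B; A=[-] B=[iron] C=[crate,wedge,reel,peg,mast,node,keg,beam,bolt,knob]
Tick 11: prefer A, take iron from B; A=[-] B=[-] C=[crate,wedge,reel,peg,mast,node,keg,beam,bolt,knob,iron]
Tick 12: prefer B, both empty, nothing taken; A=[-] B=[-] C=[crate,wedge,reel,peg,mast,node,keg,beam,bolt,knob,iron]
Tick 13: prefer A, both empty, nothing taken; A=[-] B=[-] C=[crate,wedge,reel,peg,mast,node,keg,beam,bolt,knob,iron]

Answer: crate wedge reel peg mast node keg beam bolt knob iron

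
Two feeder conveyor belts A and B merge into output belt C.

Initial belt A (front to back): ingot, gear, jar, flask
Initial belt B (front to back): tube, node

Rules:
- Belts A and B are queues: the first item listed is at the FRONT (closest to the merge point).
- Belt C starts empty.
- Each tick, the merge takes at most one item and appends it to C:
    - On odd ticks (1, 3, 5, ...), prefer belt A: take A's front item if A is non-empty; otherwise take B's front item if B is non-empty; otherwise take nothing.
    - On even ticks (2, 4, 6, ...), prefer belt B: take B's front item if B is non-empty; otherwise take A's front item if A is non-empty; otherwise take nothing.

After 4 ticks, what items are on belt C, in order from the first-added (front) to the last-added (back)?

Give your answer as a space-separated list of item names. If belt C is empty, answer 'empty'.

Answer: ingot tube gear node

Derivation:
Tick 1: prefer A, take ingot from A; A=[gear,jar,flask] B=[tube,node] C=[ingot]
Tick 2: prefer B, take tube from B; A=[gear,jar,flask] B=[node] C=[ingot,tube]
Tick 3: prefer A, take gear from A; A=[jar,flask] B=[node] C=[ingot,tube,gear]
Tick 4: prefer B, take node from B; A=[jar,flask] B=[-] C=[ingot,tube,gear,node]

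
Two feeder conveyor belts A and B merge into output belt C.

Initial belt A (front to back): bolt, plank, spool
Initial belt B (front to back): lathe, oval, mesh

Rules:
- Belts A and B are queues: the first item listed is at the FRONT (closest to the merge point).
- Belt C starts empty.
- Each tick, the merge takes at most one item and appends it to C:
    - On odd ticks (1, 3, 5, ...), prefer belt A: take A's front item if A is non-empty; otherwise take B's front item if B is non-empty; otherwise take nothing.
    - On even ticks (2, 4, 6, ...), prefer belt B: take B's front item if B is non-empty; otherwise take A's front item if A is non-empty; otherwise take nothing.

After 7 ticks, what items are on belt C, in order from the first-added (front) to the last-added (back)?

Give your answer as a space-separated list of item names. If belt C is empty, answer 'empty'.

Answer: bolt lathe plank oval spool mesh

Derivation:
Tick 1: prefer A, take bolt from A; A=[plank,spool] B=[lathe,oval,mesh] C=[bolt]
Tick 2: prefer B, take lathe from B; A=[plank,spool] B=[oval,mesh] C=[bolt,lathe]
Tick 3: prefer A, take plank from A; A=[spool] B=[oval,mesh] C=[bolt,lathe,plank]
Tick 4: prefer B, take oval from B; A=[spool] B=[mesh] C=[bolt,lathe,plank,oval]
Tick 5: prefer A, take spool from A; A=[-] B=[mesh] C=[bolt,lathe,plank,oval,spool]
Tick 6: prefer B, take mesh from B; A=[-] B=[-] C=[bolt,lathe,plank,oval,spool,mesh]
Tick 7: prefer A, both empty, nothing taken; A=[-] B=[-] C=[bolt,lathe,plank,oval,spool,mesh]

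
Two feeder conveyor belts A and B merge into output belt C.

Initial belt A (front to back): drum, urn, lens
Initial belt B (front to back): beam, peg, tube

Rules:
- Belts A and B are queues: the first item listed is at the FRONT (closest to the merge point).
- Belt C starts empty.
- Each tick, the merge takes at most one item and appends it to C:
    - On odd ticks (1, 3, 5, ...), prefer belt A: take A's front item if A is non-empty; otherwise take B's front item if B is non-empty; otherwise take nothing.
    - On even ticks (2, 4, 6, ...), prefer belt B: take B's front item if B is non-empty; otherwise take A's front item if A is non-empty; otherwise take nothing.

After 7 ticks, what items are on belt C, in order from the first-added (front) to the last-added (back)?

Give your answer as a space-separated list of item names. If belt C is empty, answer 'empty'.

Tick 1: prefer A, take drum from A; A=[urn,lens] B=[beam,peg,tube] C=[drum]
Tick 2: prefer B, take beam from B; A=[urn,lens] B=[peg,tube] C=[drum,beam]
Tick 3: prefer A, take urn from A; A=[lens] B=[peg,tube] C=[drum,beam,urn]
Tick 4: prefer B, take peg from B; A=[lens] B=[tube] C=[drum,beam,urn,peg]
Tick 5: prefer A, take lens from A; A=[-] B=[tube] C=[drum,beam,urn,peg,lens]
Tick 6: prefer B, take tube from B; A=[-] B=[-] C=[drum,beam,urn,peg,lens,tube]
Tick 7: prefer A, both empty, nothing taken; A=[-] B=[-] C=[drum,beam,urn,peg,lens,tube]

Answer: drum beam urn peg lens tube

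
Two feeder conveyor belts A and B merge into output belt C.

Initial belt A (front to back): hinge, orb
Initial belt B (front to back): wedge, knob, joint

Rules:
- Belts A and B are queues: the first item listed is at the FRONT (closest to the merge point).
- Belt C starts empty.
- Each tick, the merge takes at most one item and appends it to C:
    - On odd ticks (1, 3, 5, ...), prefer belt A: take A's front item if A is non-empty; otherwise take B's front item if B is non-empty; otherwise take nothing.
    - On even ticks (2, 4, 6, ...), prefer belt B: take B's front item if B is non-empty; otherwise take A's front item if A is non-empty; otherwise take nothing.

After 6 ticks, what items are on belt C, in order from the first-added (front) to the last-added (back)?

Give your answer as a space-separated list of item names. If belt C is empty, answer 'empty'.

Tick 1: prefer A, take hinge from A; A=[orb] B=[wedge,knob,joint] C=[hinge]
Tick 2: prefer B, take wedge from B; A=[orb] B=[knob,joint] C=[hinge,wedge]
Tick 3: prefer A, take orb from A; A=[-] B=[knob,joint] C=[hinge,wedge,orb]
Tick 4: prefer B, take knob from B; A=[-] B=[joint] C=[hinge,wedge,orb,knob]
Tick 5: prefer A, take joint from B; A=[-] B=[-] C=[hinge,wedge,orb,knob,joint]
Tick 6: prefer B, both empty, nothing taken; A=[-] B=[-] C=[hinge,wedge,orb,knob,joint]

Answer: hinge wedge orb knob joint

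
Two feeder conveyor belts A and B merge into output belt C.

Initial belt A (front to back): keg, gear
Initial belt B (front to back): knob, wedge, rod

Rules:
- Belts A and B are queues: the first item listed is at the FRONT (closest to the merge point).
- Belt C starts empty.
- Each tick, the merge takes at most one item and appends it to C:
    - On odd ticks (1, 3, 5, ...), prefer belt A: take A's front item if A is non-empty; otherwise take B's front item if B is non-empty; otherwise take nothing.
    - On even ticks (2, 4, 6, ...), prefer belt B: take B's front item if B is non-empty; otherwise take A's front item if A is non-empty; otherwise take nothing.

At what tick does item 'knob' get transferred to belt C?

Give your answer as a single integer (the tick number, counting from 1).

Tick 1: prefer A, take keg from A; A=[gear] B=[knob,wedge,rod] C=[keg]
Tick 2: prefer B, take knob from B; A=[gear] B=[wedge,rod] C=[keg,knob]

Answer: 2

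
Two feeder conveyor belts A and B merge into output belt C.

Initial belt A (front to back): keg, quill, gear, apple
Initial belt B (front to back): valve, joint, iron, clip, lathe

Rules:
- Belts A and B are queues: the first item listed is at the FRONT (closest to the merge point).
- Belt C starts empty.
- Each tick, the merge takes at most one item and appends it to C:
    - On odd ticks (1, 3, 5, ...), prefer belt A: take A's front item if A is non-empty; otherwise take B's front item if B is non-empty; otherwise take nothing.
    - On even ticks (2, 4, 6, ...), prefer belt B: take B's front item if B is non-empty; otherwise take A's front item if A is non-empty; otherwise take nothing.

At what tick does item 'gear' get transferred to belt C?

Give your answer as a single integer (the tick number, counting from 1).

Tick 1: prefer A, take keg from A; A=[quill,gear,apple] B=[valve,joint,iron,clip,lathe] C=[keg]
Tick 2: prefer B, take valve from B; A=[quill,gear,apple] B=[joint,iron,clip,lathe] C=[keg,valve]
Tick 3: prefer A, take quill from A; A=[gear,apple] B=[joint,iron,clip,lathe] C=[keg,valve,quill]
Tick 4: prefer B, take joint from B; A=[gear,apple] B=[iron,clip,lathe] C=[keg,valve,quill,joint]
Tick 5: prefer A, take gear from A; A=[apple] B=[iron,clip,lathe] C=[keg,valve,quill,joint,gear]

Answer: 5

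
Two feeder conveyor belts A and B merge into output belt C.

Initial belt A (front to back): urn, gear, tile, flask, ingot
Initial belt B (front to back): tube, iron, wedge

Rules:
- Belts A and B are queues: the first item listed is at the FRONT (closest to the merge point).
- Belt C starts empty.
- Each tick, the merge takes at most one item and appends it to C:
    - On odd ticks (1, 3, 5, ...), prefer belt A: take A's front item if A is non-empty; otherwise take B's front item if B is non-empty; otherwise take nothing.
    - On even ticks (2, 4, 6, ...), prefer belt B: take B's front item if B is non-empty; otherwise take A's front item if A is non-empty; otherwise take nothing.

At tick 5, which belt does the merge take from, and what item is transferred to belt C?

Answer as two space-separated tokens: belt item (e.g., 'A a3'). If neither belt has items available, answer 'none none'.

Answer: A tile

Derivation:
Tick 1: prefer A, take urn from A; A=[gear,tile,flask,ingot] B=[tube,iron,wedge] C=[urn]
Tick 2: prefer B, take tube from B; A=[gear,tile,flask,ingot] B=[iron,wedge] C=[urn,tube]
Tick 3: prefer A, take gear from A; A=[tile,flask,ingot] B=[iron,wedge] C=[urn,tube,gear]
Tick 4: prefer B, take iron from B; A=[tile,flask,ingot] B=[wedge] C=[urn,tube,gear,iron]
Tick 5: prefer A, take tile from A; A=[flask,ingot] B=[wedge] C=[urn,tube,gear,iron,tile]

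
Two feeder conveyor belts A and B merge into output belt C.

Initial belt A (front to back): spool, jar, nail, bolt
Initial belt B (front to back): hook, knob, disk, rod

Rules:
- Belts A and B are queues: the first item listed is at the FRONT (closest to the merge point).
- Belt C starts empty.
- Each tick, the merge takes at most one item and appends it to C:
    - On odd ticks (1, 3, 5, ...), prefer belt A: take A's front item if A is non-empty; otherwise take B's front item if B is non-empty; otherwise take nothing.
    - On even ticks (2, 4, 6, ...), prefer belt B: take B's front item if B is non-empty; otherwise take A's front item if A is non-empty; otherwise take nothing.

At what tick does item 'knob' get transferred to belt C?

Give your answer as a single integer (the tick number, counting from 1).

Tick 1: prefer A, take spool from A; A=[jar,nail,bolt] B=[hook,knob,disk,rod] C=[spool]
Tick 2: prefer B, take hook from B; A=[jar,nail,bolt] B=[knob,disk,rod] C=[spool,hook]
Tick 3: prefer A, take jar from A; A=[nail,bolt] B=[knob,disk,rod] C=[spool,hook,jar]
Tick 4: prefer B, take knob from B; A=[nail,bolt] B=[disk,rod] C=[spool,hook,jar,knob]

Answer: 4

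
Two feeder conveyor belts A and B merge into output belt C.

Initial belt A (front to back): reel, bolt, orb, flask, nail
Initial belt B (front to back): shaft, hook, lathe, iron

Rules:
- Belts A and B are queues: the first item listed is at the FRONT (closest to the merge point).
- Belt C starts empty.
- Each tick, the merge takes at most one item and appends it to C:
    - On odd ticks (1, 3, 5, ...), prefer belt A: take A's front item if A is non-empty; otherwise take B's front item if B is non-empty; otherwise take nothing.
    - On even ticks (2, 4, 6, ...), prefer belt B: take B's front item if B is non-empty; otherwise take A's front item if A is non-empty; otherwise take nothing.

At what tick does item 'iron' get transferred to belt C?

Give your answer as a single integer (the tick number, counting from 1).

Answer: 8

Derivation:
Tick 1: prefer A, take reel from A; A=[bolt,orb,flask,nail] B=[shaft,hook,lathe,iron] C=[reel]
Tick 2: prefer B, take shaft from B; A=[bolt,orb,flask,nail] B=[hook,lathe,iron] C=[reel,shaft]
Tick 3: prefer A, take bolt from A; A=[orb,flask,nail] B=[hook,lathe,iron] C=[reel,shaft,bolt]
Tick 4: prefer B, take hook from B; A=[orb,flask,nail] B=[lathe,iron] C=[reel,shaft,bolt,hook]
Tick 5: prefer A, take orb from A; A=[flask,nail] B=[lathe,iron] C=[reel,shaft,bolt,hook,orb]
Tick 6: prefer B, take lathe from B; A=[flask,nail] B=[iron] C=[reel,shaft,bolt,hook,orb,lathe]
Tick 7: prefer A, take flask from A; A=[nail] B=[iron] C=[reel,shaft,bolt,hook,orb,lathe,flask]
Tick 8: prefer B, take iron from B; A=[nail] B=[-] C=[reel,shaft,bolt,hook,orb,lathe,flask,iron]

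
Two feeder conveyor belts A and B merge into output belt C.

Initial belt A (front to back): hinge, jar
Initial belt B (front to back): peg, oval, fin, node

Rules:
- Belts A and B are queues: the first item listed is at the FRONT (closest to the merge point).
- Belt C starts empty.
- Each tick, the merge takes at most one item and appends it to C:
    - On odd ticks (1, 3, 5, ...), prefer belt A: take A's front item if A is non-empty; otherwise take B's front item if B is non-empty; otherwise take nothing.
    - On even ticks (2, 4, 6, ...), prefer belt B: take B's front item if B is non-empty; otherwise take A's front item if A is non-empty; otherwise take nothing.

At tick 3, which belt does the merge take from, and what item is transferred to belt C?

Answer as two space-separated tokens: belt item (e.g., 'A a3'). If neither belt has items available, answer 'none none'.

Tick 1: prefer A, take hinge from A; A=[jar] B=[peg,oval,fin,node] C=[hinge]
Tick 2: prefer B, take peg from B; A=[jar] B=[oval,fin,node] C=[hinge,peg]
Tick 3: prefer A, take jar from A; A=[-] B=[oval,fin,node] C=[hinge,peg,jar]

Answer: A jar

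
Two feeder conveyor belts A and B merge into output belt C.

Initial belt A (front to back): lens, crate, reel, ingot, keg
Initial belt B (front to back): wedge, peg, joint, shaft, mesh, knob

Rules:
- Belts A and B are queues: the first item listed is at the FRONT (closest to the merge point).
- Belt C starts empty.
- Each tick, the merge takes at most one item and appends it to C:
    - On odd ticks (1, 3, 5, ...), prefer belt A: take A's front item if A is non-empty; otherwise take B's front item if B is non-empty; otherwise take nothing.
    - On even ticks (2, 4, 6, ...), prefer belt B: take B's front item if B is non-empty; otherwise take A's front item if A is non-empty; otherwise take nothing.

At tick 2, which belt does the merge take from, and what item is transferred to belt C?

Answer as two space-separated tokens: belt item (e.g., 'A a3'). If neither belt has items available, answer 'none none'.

Tick 1: prefer A, take lens from A; A=[crate,reel,ingot,keg] B=[wedge,peg,joint,shaft,mesh,knob] C=[lens]
Tick 2: prefer B, take wedge from B; A=[crate,reel,ingot,keg] B=[peg,joint,shaft,mesh,knob] C=[lens,wedge]

Answer: B wedge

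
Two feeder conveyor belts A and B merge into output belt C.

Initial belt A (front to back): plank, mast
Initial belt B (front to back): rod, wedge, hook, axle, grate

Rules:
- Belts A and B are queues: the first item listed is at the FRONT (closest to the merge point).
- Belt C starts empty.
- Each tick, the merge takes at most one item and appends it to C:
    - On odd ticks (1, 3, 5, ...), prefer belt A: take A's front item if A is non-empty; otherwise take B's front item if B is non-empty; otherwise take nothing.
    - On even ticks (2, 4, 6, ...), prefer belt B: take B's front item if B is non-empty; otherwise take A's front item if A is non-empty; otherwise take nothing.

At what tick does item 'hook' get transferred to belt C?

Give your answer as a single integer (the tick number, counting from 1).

Answer: 5

Derivation:
Tick 1: prefer A, take plank from A; A=[mast] B=[rod,wedge,hook,axle,grate] C=[plank]
Tick 2: prefer B, take rod from B; A=[mast] B=[wedge,hook,axle,grate] C=[plank,rod]
Tick 3: prefer A, take mast from A; A=[-] B=[wedge,hook,axle,grate] C=[plank,rod,mast]
Tick 4: prefer B, take wedge from B; A=[-] B=[hook,axle,grate] C=[plank,rod,mast,wedge]
Tick 5: prefer A, take hook from B; A=[-] B=[axle,grate] C=[plank,rod,mast,wedge,hook]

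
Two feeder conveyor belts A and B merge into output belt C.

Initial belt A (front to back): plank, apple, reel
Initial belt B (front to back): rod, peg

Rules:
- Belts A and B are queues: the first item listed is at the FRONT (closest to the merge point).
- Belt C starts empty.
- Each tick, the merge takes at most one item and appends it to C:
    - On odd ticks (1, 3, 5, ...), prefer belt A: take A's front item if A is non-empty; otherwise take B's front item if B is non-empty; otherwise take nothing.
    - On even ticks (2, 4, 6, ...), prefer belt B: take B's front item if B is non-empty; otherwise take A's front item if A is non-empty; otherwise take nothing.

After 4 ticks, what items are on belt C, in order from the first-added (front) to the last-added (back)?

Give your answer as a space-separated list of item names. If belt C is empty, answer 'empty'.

Answer: plank rod apple peg

Derivation:
Tick 1: prefer A, take plank from A; A=[apple,reel] B=[rod,peg] C=[plank]
Tick 2: prefer B, take rod from B; A=[apple,reel] B=[peg] C=[plank,rod]
Tick 3: prefer A, take apple from A; A=[reel] B=[peg] C=[plank,rod,apple]
Tick 4: prefer B, take peg from B; A=[reel] B=[-] C=[plank,rod,apple,peg]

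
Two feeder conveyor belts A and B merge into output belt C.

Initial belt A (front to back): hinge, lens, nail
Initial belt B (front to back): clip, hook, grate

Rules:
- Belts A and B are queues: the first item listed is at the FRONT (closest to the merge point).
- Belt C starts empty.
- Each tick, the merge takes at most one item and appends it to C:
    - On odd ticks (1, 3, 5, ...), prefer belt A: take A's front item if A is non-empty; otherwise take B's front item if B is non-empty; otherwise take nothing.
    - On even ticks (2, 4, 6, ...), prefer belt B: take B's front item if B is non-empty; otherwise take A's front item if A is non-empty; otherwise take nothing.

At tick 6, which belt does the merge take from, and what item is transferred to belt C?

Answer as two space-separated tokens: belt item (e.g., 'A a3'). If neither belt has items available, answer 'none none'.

Tick 1: prefer A, take hinge from A; A=[lens,nail] B=[clip,hook,grate] C=[hinge]
Tick 2: prefer B, take clip from B; A=[lens,nail] B=[hook,grate] C=[hinge,clip]
Tick 3: prefer A, take lens from A; A=[nail] B=[hook,grate] C=[hinge,clip,lens]
Tick 4: prefer B, take hook from B; A=[nail] B=[grate] C=[hinge,clip,lens,hook]
Tick 5: prefer A, take nail from A; A=[-] B=[grate] C=[hinge,clip,lens,hook,nail]
Tick 6: prefer B, take grate from B; A=[-] B=[-] C=[hinge,clip,lens,hook,nail,grate]

Answer: B grate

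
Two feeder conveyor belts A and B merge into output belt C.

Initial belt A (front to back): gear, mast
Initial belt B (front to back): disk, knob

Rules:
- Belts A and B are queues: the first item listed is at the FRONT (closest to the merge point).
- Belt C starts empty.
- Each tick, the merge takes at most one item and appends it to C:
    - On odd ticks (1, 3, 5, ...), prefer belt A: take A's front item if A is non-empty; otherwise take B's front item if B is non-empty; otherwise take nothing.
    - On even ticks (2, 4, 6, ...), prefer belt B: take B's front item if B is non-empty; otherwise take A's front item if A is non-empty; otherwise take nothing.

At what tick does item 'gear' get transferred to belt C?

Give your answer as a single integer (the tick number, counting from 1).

Answer: 1

Derivation:
Tick 1: prefer A, take gear from A; A=[mast] B=[disk,knob] C=[gear]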